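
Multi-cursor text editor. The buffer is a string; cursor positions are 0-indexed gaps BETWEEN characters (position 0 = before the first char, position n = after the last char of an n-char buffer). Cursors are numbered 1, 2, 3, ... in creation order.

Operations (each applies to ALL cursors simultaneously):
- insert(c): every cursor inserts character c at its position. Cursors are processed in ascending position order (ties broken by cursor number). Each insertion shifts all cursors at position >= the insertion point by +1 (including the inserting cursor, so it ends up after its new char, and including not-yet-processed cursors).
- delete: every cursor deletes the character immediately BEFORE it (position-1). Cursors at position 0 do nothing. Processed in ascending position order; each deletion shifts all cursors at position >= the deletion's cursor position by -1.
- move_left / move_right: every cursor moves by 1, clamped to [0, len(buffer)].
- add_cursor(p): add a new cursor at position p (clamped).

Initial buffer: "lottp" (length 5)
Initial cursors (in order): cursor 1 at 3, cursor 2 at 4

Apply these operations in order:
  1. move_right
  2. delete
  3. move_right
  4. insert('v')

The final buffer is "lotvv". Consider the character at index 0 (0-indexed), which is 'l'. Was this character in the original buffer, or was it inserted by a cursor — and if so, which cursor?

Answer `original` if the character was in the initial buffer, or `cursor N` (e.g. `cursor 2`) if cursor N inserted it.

After op 1 (move_right): buffer="lottp" (len 5), cursors c1@4 c2@5, authorship .....
After op 2 (delete): buffer="lot" (len 3), cursors c1@3 c2@3, authorship ...
After op 3 (move_right): buffer="lot" (len 3), cursors c1@3 c2@3, authorship ...
After op 4 (insert('v')): buffer="lotvv" (len 5), cursors c1@5 c2@5, authorship ...12
Authorship (.=original, N=cursor N): . . . 1 2
Index 0: author = original

Answer: original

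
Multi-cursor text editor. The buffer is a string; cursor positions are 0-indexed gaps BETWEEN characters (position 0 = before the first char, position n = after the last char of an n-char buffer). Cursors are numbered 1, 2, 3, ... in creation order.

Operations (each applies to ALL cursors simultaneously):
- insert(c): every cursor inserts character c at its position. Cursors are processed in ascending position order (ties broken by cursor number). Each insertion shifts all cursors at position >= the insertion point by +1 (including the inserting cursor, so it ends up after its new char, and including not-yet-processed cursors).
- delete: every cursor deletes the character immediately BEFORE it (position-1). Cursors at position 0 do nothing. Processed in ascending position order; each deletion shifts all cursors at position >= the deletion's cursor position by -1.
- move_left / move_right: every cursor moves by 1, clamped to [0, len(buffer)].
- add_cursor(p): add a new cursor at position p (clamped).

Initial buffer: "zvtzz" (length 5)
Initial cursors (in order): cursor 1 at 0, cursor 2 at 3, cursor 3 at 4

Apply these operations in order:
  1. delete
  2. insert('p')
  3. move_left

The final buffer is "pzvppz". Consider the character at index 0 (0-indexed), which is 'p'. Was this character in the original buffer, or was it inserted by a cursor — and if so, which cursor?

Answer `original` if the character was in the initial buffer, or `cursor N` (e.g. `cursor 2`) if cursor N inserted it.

After op 1 (delete): buffer="zvz" (len 3), cursors c1@0 c2@2 c3@2, authorship ...
After op 2 (insert('p')): buffer="pzvppz" (len 6), cursors c1@1 c2@5 c3@5, authorship 1..23.
After op 3 (move_left): buffer="pzvppz" (len 6), cursors c1@0 c2@4 c3@4, authorship 1..23.
Authorship (.=original, N=cursor N): 1 . . 2 3 .
Index 0: author = 1

Answer: cursor 1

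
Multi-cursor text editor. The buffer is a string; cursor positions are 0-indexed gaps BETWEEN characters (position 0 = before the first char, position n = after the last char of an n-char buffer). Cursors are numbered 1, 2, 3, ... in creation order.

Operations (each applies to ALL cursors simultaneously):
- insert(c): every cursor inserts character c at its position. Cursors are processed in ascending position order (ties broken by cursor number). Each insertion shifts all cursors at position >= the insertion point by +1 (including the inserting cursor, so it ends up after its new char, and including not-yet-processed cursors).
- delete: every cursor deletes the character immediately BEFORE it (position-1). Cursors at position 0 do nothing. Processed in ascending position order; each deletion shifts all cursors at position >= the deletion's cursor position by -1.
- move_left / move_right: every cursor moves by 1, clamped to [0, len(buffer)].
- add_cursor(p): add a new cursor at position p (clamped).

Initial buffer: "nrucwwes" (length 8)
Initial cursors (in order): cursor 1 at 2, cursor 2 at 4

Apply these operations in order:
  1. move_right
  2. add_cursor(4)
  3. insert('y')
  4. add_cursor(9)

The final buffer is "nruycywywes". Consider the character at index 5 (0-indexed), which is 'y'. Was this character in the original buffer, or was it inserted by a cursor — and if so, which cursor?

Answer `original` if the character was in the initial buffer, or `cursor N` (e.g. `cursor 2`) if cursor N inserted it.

After op 1 (move_right): buffer="nrucwwes" (len 8), cursors c1@3 c2@5, authorship ........
After op 2 (add_cursor(4)): buffer="nrucwwes" (len 8), cursors c1@3 c3@4 c2@5, authorship ........
After op 3 (insert('y')): buffer="nruycywywes" (len 11), cursors c1@4 c3@6 c2@8, authorship ...1.3.2...
After op 4 (add_cursor(9)): buffer="nruycywywes" (len 11), cursors c1@4 c3@6 c2@8 c4@9, authorship ...1.3.2...
Authorship (.=original, N=cursor N): . . . 1 . 3 . 2 . . .
Index 5: author = 3

Answer: cursor 3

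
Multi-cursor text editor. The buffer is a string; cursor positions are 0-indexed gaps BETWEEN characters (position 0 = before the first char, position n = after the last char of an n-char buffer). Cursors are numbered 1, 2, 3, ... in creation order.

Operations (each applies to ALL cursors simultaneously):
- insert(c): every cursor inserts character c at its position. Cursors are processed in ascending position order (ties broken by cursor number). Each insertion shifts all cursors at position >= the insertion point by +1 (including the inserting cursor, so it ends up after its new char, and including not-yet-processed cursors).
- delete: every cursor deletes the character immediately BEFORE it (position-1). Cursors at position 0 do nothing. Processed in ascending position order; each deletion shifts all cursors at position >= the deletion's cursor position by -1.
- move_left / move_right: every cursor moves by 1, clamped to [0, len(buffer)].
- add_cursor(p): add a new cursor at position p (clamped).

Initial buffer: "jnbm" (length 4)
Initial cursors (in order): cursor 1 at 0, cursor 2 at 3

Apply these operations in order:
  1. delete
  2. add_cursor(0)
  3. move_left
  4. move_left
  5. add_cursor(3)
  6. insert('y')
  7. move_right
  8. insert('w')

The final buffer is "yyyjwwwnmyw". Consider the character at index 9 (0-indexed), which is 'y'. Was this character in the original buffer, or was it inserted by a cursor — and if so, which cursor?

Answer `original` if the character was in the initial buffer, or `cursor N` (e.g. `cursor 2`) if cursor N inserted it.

After op 1 (delete): buffer="jnm" (len 3), cursors c1@0 c2@2, authorship ...
After op 2 (add_cursor(0)): buffer="jnm" (len 3), cursors c1@0 c3@0 c2@2, authorship ...
After op 3 (move_left): buffer="jnm" (len 3), cursors c1@0 c3@0 c2@1, authorship ...
After op 4 (move_left): buffer="jnm" (len 3), cursors c1@0 c2@0 c3@0, authorship ...
After op 5 (add_cursor(3)): buffer="jnm" (len 3), cursors c1@0 c2@0 c3@0 c4@3, authorship ...
After op 6 (insert('y')): buffer="yyyjnmy" (len 7), cursors c1@3 c2@3 c3@3 c4@7, authorship 123...4
After op 7 (move_right): buffer="yyyjnmy" (len 7), cursors c1@4 c2@4 c3@4 c4@7, authorship 123...4
After op 8 (insert('w')): buffer="yyyjwwwnmyw" (len 11), cursors c1@7 c2@7 c3@7 c4@11, authorship 123.123..44
Authorship (.=original, N=cursor N): 1 2 3 . 1 2 3 . . 4 4
Index 9: author = 4

Answer: cursor 4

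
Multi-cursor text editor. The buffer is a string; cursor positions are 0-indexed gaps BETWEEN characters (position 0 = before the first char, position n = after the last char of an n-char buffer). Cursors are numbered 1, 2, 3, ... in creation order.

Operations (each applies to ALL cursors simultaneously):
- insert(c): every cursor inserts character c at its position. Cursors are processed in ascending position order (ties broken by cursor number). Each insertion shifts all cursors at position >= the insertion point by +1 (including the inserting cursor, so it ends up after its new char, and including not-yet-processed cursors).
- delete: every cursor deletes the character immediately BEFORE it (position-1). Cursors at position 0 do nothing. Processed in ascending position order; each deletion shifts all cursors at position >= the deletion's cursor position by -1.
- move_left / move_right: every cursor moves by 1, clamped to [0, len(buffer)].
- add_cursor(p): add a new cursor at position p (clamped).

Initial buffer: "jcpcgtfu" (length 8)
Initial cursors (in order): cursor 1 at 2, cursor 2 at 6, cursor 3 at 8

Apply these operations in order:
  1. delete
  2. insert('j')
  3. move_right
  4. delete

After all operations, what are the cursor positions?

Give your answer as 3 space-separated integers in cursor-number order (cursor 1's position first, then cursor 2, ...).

After op 1 (delete): buffer="jpcgf" (len 5), cursors c1@1 c2@4 c3@5, authorship .....
After op 2 (insert('j')): buffer="jjpcgjfj" (len 8), cursors c1@2 c2@6 c3@8, authorship .1...2.3
After op 3 (move_right): buffer="jjpcgjfj" (len 8), cursors c1@3 c2@7 c3@8, authorship .1...2.3
After op 4 (delete): buffer="jjcgj" (len 5), cursors c1@2 c2@5 c3@5, authorship .1..2

Answer: 2 5 5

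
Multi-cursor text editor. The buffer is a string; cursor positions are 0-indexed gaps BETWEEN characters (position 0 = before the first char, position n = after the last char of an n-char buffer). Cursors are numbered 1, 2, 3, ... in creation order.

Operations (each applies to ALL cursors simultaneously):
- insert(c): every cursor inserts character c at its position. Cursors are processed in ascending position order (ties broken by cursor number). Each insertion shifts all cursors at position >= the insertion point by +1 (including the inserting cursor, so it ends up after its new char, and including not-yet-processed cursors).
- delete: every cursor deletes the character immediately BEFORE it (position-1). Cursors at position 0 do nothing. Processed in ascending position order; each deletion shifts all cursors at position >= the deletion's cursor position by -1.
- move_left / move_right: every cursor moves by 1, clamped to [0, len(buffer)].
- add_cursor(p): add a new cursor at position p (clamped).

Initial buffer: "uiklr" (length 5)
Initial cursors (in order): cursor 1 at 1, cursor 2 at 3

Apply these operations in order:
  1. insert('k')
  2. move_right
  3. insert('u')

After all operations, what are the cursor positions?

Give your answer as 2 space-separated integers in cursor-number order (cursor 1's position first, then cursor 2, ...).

Answer: 4 8

Derivation:
After op 1 (insert('k')): buffer="ukikklr" (len 7), cursors c1@2 c2@5, authorship .1..2..
After op 2 (move_right): buffer="ukikklr" (len 7), cursors c1@3 c2@6, authorship .1..2..
After op 3 (insert('u')): buffer="ukiukklur" (len 9), cursors c1@4 c2@8, authorship .1.1.2.2.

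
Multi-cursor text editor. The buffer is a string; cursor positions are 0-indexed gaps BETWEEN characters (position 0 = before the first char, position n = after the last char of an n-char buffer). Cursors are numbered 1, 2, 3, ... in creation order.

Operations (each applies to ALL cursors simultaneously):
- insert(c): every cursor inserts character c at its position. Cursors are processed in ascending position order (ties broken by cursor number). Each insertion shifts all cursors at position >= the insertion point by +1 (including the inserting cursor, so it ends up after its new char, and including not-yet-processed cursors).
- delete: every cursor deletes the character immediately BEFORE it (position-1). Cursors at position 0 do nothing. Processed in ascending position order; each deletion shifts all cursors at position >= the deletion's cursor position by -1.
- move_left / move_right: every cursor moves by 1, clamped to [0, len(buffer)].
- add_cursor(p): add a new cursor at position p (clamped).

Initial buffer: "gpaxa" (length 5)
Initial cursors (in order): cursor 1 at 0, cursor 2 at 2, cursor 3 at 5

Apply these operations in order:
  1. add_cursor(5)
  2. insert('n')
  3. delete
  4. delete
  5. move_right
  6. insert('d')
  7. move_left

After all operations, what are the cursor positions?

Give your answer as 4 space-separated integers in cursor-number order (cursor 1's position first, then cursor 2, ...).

After op 1 (add_cursor(5)): buffer="gpaxa" (len 5), cursors c1@0 c2@2 c3@5 c4@5, authorship .....
After op 2 (insert('n')): buffer="ngpnaxann" (len 9), cursors c1@1 c2@4 c3@9 c4@9, authorship 1..2...34
After op 3 (delete): buffer="gpaxa" (len 5), cursors c1@0 c2@2 c3@5 c4@5, authorship .....
After op 4 (delete): buffer="ga" (len 2), cursors c1@0 c2@1 c3@2 c4@2, authorship ..
After op 5 (move_right): buffer="ga" (len 2), cursors c1@1 c2@2 c3@2 c4@2, authorship ..
After op 6 (insert('d')): buffer="gdaddd" (len 6), cursors c1@2 c2@6 c3@6 c4@6, authorship .1.234
After op 7 (move_left): buffer="gdaddd" (len 6), cursors c1@1 c2@5 c3@5 c4@5, authorship .1.234

Answer: 1 5 5 5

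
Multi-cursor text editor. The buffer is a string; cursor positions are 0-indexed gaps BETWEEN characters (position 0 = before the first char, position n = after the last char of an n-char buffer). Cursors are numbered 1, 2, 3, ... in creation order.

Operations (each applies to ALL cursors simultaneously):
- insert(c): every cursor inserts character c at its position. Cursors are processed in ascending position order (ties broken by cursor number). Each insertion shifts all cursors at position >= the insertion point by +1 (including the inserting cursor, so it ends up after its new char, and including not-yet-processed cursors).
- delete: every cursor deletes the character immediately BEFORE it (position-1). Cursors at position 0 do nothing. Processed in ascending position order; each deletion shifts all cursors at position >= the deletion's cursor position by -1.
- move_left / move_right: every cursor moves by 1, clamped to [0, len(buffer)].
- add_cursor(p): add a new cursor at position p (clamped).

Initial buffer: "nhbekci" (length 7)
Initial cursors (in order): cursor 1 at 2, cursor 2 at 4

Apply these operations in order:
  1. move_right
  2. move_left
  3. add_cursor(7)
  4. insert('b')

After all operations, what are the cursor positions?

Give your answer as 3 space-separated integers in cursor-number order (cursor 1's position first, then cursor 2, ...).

Answer: 3 6 10

Derivation:
After op 1 (move_right): buffer="nhbekci" (len 7), cursors c1@3 c2@5, authorship .......
After op 2 (move_left): buffer="nhbekci" (len 7), cursors c1@2 c2@4, authorship .......
After op 3 (add_cursor(7)): buffer="nhbekci" (len 7), cursors c1@2 c2@4 c3@7, authorship .......
After op 4 (insert('b')): buffer="nhbbebkcib" (len 10), cursors c1@3 c2@6 c3@10, authorship ..1..2...3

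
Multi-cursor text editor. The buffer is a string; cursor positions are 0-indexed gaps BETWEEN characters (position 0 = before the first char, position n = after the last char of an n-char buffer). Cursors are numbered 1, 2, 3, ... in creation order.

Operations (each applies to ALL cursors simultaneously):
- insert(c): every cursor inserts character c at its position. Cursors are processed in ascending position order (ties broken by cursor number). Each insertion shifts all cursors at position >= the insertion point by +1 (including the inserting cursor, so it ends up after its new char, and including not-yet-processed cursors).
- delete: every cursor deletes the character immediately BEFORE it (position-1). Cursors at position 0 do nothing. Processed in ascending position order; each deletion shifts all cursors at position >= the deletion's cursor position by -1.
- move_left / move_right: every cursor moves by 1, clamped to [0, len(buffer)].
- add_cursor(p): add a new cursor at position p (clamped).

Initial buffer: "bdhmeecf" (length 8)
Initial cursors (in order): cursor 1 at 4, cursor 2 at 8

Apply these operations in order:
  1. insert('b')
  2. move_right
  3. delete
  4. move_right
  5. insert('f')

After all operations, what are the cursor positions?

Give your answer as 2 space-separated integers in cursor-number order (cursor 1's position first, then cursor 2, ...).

Answer: 7 10

Derivation:
After op 1 (insert('b')): buffer="bdhmbeecfb" (len 10), cursors c1@5 c2@10, authorship ....1....2
After op 2 (move_right): buffer="bdhmbeecfb" (len 10), cursors c1@6 c2@10, authorship ....1....2
After op 3 (delete): buffer="bdhmbecf" (len 8), cursors c1@5 c2@8, authorship ....1...
After op 4 (move_right): buffer="bdhmbecf" (len 8), cursors c1@6 c2@8, authorship ....1...
After op 5 (insert('f')): buffer="bdhmbefcff" (len 10), cursors c1@7 c2@10, authorship ....1.1..2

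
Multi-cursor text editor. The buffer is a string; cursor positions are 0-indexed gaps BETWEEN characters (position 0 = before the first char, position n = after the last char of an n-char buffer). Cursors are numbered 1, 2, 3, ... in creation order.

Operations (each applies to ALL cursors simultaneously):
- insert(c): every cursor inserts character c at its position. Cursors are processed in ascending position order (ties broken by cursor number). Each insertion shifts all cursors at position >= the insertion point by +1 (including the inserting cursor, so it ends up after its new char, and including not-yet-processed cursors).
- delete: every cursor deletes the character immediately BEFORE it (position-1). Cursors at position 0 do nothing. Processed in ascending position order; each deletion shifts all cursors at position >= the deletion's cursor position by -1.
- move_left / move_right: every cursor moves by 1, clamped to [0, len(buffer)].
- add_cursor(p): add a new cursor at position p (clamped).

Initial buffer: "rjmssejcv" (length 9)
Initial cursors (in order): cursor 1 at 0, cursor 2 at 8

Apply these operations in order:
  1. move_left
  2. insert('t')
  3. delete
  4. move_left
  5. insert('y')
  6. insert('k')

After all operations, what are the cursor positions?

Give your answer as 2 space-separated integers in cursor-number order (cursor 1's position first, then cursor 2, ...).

After op 1 (move_left): buffer="rjmssejcv" (len 9), cursors c1@0 c2@7, authorship .........
After op 2 (insert('t')): buffer="trjmssejtcv" (len 11), cursors c1@1 c2@9, authorship 1.......2..
After op 3 (delete): buffer="rjmssejcv" (len 9), cursors c1@0 c2@7, authorship .........
After op 4 (move_left): buffer="rjmssejcv" (len 9), cursors c1@0 c2@6, authorship .........
After op 5 (insert('y')): buffer="yrjmsseyjcv" (len 11), cursors c1@1 c2@8, authorship 1......2...
After op 6 (insert('k')): buffer="ykrjmsseykjcv" (len 13), cursors c1@2 c2@10, authorship 11......22...

Answer: 2 10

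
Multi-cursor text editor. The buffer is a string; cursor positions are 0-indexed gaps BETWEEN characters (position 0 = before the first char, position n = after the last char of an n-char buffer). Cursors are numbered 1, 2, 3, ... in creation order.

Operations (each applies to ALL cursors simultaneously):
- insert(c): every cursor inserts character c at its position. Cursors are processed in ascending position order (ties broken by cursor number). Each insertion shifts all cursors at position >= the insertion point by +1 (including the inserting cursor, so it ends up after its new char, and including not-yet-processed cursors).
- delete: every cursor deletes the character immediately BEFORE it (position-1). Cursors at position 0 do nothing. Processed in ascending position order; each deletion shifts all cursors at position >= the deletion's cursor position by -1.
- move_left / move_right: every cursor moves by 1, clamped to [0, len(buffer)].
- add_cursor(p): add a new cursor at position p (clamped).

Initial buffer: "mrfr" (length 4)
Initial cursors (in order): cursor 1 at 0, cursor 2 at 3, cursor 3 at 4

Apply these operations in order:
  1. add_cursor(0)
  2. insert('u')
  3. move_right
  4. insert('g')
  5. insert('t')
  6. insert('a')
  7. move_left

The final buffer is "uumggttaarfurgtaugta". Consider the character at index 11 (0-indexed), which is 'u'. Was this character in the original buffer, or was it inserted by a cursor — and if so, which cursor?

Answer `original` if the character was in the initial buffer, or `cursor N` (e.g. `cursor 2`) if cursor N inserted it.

After op 1 (add_cursor(0)): buffer="mrfr" (len 4), cursors c1@0 c4@0 c2@3 c3@4, authorship ....
After op 2 (insert('u')): buffer="uumrfuru" (len 8), cursors c1@2 c4@2 c2@6 c3@8, authorship 14...2.3
After op 3 (move_right): buffer="uumrfuru" (len 8), cursors c1@3 c4@3 c2@7 c3@8, authorship 14...2.3
After op 4 (insert('g')): buffer="uumggrfurgug" (len 12), cursors c1@5 c4@5 c2@10 c3@12, authorship 14.14..2.233
After op 5 (insert('t')): buffer="uumggttrfurgtugt" (len 16), cursors c1@7 c4@7 c2@13 c3@16, authorship 14.1414..2.22333
After op 6 (insert('a')): buffer="uumggttaarfurgtaugta" (len 20), cursors c1@9 c4@9 c2@16 c3@20, authorship 14.141414..2.2223333
After op 7 (move_left): buffer="uumggttaarfurgtaugta" (len 20), cursors c1@8 c4@8 c2@15 c3@19, authorship 14.141414..2.2223333
Authorship (.=original, N=cursor N): 1 4 . 1 4 1 4 1 4 . . 2 . 2 2 2 3 3 3 3
Index 11: author = 2

Answer: cursor 2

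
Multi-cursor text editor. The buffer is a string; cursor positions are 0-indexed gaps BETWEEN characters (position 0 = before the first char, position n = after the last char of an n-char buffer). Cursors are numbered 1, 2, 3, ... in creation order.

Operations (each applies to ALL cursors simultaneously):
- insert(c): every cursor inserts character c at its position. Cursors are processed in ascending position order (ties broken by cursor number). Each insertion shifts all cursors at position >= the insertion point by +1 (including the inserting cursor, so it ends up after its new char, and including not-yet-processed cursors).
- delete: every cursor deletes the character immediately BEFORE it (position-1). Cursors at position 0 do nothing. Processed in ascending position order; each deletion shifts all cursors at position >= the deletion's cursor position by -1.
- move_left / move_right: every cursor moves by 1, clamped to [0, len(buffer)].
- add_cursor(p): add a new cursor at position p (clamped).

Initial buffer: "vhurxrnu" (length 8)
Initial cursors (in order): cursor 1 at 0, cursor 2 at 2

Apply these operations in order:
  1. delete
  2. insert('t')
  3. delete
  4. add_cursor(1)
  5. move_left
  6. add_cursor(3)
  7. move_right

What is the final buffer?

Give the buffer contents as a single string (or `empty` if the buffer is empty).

After op 1 (delete): buffer="vurxrnu" (len 7), cursors c1@0 c2@1, authorship .......
After op 2 (insert('t')): buffer="tvturxrnu" (len 9), cursors c1@1 c2@3, authorship 1.2......
After op 3 (delete): buffer="vurxrnu" (len 7), cursors c1@0 c2@1, authorship .......
After op 4 (add_cursor(1)): buffer="vurxrnu" (len 7), cursors c1@0 c2@1 c3@1, authorship .......
After op 5 (move_left): buffer="vurxrnu" (len 7), cursors c1@0 c2@0 c3@0, authorship .......
After op 6 (add_cursor(3)): buffer="vurxrnu" (len 7), cursors c1@0 c2@0 c3@0 c4@3, authorship .......
After op 7 (move_right): buffer="vurxrnu" (len 7), cursors c1@1 c2@1 c3@1 c4@4, authorship .......

Answer: vurxrnu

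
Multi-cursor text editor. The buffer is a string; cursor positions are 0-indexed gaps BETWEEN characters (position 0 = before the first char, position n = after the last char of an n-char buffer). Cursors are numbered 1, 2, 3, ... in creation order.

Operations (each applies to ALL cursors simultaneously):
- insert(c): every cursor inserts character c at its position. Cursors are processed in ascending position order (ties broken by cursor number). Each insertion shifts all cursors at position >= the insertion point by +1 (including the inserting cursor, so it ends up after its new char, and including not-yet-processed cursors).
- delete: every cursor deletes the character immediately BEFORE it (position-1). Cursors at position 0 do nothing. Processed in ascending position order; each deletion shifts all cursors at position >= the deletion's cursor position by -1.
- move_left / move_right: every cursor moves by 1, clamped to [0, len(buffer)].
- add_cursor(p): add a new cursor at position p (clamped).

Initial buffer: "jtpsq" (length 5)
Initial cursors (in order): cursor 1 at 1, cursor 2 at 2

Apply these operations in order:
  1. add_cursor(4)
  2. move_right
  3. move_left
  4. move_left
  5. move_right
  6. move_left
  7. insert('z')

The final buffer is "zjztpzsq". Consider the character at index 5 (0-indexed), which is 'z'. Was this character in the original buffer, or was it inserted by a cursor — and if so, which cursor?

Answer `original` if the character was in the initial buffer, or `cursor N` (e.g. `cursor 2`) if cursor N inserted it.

Answer: cursor 3

Derivation:
After op 1 (add_cursor(4)): buffer="jtpsq" (len 5), cursors c1@1 c2@2 c3@4, authorship .....
After op 2 (move_right): buffer="jtpsq" (len 5), cursors c1@2 c2@3 c3@5, authorship .....
After op 3 (move_left): buffer="jtpsq" (len 5), cursors c1@1 c2@2 c3@4, authorship .....
After op 4 (move_left): buffer="jtpsq" (len 5), cursors c1@0 c2@1 c3@3, authorship .....
After op 5 (move_right): buffer="jtpsq" (len 5), cursors c1@1 c2@2 c3@4, authorship .....
After op 6 (move_left): buffer="jtpsq" (len 5), cursors c1@0 c2@1 c3@3, authorship .....
After op 7 (insert('z')): buffer="zjztpzsq" (len 8), cursors c1@1 c2@3 c3@6, authorship 1.2..3..
Authorship (.=original, N=cursor N): 1 . 2 . . 3 . .
Index 5: author = 3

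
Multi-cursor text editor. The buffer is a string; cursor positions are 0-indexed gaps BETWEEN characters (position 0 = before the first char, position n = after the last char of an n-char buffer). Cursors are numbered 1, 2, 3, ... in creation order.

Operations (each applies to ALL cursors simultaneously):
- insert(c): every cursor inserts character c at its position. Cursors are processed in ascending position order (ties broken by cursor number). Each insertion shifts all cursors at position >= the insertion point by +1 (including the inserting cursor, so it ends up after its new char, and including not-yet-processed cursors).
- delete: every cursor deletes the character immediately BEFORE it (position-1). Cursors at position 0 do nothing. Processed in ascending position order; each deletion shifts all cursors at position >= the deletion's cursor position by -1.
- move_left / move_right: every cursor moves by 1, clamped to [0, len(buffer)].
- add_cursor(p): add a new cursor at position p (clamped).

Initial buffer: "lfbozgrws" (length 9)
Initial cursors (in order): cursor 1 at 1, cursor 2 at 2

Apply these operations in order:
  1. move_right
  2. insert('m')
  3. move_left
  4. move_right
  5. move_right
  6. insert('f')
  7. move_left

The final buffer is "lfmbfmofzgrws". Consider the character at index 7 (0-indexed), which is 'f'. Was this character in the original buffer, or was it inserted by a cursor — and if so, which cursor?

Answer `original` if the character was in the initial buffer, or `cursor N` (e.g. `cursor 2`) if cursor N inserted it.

Answer: cursor 2

Derivation:
After op 1 (move_right): buffer="lfbozgrws" (len 9), cursors c1@2 c2@3, authorship .........
After op 2 (insert('m')): buffer="lfmbmozgrws" (len 11), cursors c1@3 c2@5, authorship ..1.2......
After op 3 (move_left): buffer="lfmbmozgrws" (len 11), cursors c1@2 c2@4, authorship ..1.2......
After op 4 (move_right): buffer="lfmbmozgrws" (len 11), cursors c1@3 c2@5, authorship ..1.2......
After op 5 (move_right): buffer="lfmbmozgrws" (len 11), cursors c1@4 c2@6, authorship ..1.2......
After op 6 (insert('f')): buffer="lfmbfmofzgrws" (len 13), cursors c1@5 c2@8, authorship ..1.12.2.....
After op 7 (move_left): buffer="lfmbfmofzgrws" (len 13), cursors c1@4 c2@7, authorship ..1.12.2.....
Authorship (.=original, N=cursor N): . . 1 . 1 2 . 2 . . . . .
Index 7: author = 2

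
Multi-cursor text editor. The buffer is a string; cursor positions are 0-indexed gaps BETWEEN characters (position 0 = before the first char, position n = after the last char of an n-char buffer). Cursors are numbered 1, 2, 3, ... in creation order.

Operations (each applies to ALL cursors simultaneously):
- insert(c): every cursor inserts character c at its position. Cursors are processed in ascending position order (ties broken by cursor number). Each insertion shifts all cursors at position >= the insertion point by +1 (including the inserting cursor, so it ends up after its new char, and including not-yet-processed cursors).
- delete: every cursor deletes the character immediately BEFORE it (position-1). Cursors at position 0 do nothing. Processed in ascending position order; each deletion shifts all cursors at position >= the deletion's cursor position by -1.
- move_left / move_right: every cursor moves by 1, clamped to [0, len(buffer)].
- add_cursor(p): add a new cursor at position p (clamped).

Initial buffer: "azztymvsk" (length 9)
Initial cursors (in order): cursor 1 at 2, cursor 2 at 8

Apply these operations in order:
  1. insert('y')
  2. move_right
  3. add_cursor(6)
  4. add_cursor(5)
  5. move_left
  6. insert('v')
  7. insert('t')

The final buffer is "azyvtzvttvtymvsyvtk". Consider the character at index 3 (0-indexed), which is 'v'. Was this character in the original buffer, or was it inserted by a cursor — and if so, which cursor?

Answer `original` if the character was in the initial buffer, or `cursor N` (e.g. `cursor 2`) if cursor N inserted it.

Answer: cursor 1

Derivation:
After op 1 (insert('y')): buffer="azyztymvsyk" (len 11), cursors c1@3 c2@10, authorship ..1......2.
After op 2 (move_right): buffer="azyztymvsyk" (len 11), cursors c1@4 c2@11, authorship ..1......2.
After op 3 (add_cursor(6)): buffer="azyztymvsyk" (len 11), cursors c1@4 c3@6 c2@11, authorship ..1......2.
After op 4 (add_cursor(5)): buffer="azyztymvsyk" (len 11), cursors c1@4 c4@5 c3@6 c2@11, authorship ..1......2.
After op 5 (move_left): buffer="azyztymvsyk" (len 11), cursors c1@3 c4@4 c3@5 c2@10, authorship ..1......2.
After op 6 (insert('v')): buffer="azyvzvtvymvsyvk" (len 15), cursors c1@4 c4@6 c3@8 c2@14, authorship ..11.4.3....22.
After op 7 (insert('t')): buffer="azyvtzvttvtymvsyvtk" (len 19), cursors c1@5 c4@8 c3@11 c2@18, authorship ..111.44.33....222.
Authorship (.=original, N=cursor N): . . 1 1 1 . 4 4 . 3 3 . . . . 2 2 2 .
Index 3: author = 1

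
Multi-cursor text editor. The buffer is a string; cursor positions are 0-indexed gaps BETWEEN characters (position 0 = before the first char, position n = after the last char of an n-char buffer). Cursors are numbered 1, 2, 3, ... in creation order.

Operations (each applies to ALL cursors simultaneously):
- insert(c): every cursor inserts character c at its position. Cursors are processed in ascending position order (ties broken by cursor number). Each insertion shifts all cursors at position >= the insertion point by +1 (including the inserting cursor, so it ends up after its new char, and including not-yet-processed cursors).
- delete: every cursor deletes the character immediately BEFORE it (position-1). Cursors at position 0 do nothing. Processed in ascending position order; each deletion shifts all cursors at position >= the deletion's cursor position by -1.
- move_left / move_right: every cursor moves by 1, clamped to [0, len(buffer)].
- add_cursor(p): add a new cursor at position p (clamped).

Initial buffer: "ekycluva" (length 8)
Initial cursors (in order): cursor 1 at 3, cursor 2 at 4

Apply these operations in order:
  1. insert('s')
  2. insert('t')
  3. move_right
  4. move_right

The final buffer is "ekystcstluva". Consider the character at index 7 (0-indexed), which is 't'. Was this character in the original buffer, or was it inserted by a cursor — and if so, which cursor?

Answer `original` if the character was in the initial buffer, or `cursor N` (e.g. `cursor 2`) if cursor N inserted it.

After op 1 (insert('s')): buffer="ekyscsluva" (len 10), cursors c1@4 c2@6, authorship ...1.2....
After op 2 (insert('t')): buffer="ekystcstluva" (len 12), cursors c1@5 c2@8, authorship ...11.22....
After op 3 (move_right): buffer="ekystcstluva" (len 12), cursors c1@6 c2@9, authorship ...11.22....
After op 4 (move_right): buffer="ekystcstluva" (len 12), cursors c1@7 c2@10, authorship ...11.22....
Authorship (.=original, N=cursor N): . . . 1 1 . 2 2 . . . .
Index 7: author = 2

Answer: cursor 2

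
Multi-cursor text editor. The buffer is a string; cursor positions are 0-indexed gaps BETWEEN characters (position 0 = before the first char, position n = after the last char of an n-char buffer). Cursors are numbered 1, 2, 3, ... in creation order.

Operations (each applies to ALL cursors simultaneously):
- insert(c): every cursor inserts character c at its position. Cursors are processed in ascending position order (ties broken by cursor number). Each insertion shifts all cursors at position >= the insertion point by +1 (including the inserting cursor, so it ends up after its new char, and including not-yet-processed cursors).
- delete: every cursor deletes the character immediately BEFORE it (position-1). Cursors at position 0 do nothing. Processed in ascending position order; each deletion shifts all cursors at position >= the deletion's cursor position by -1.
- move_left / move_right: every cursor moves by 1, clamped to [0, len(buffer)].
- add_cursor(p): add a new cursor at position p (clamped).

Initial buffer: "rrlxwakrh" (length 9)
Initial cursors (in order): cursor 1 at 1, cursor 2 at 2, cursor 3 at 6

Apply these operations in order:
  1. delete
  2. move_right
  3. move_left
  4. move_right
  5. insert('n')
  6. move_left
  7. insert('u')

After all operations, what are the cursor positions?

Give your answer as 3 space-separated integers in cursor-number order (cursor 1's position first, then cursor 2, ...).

After op 1 (delete): buffer="lxwkrh" (len 6), cursors c1@0 c2@0 c3@3, authorship ......
After op 2 (move_right): buffer="lxwkrh" (len 6), cursors c1@1 c2@1 c3@4, authorship ......
After op 3 (move_left): buffer="lxwkrh" (len 6), cursors c1@0 c2@0 c3@3, authorship ......
After op 4 (move_right): buffer="lxwkrh" (len 6), cursors c1@1 c2@1 c3@4, authorship ......
After op 5 (insert('n')): buffer="lnnxwknrh" (len 9), cursors c1@3 c2@3 c3@7, authorship .12...3..
After op 6 (move_left): buffer="lnnxwknrh" (len 9), cursors c1@2 c2@2 c3@6, authorship .12...3..
After op 7 (insert('u')): buffer="lnuunxwkunrh" (len 12), cursors c1@4 c2@4 c3@9, authorship .1122...33..

Answer: 4 4 9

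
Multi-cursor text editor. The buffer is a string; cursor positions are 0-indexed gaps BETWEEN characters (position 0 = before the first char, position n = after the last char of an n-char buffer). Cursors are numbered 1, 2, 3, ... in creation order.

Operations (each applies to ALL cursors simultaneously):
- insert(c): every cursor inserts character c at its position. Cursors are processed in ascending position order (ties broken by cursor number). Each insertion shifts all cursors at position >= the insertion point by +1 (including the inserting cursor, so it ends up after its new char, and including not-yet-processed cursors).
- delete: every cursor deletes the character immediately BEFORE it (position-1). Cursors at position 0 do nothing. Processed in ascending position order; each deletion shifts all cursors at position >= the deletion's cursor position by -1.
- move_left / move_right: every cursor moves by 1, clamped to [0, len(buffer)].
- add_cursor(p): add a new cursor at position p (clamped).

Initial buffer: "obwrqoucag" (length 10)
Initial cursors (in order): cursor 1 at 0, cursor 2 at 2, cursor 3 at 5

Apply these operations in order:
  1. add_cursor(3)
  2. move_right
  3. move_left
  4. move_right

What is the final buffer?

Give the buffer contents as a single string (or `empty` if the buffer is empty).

After op 1 (add_cursor(3)): buffer="obwrqoucag" (len 10), cursors c1@0 c2@2 c4@3 c3@5, authorship ..........
After op 2 (move_right): buffer="obwrqoucag" (len 10), cursors c1@1 c2@3 c4@4 c3@6, authorship ..........
After op 3 (move_left): buffer="obwrqoucag" (len 10), cursors c1@0 c2@2 c4@3 c3@5, authorship ..........
After op 4 (move_right): buffer="obwrqoucag" (len 10), cursors c1@1 c2@3 c4@4 c3@6, authorship ..........

Answer: obwrqoucag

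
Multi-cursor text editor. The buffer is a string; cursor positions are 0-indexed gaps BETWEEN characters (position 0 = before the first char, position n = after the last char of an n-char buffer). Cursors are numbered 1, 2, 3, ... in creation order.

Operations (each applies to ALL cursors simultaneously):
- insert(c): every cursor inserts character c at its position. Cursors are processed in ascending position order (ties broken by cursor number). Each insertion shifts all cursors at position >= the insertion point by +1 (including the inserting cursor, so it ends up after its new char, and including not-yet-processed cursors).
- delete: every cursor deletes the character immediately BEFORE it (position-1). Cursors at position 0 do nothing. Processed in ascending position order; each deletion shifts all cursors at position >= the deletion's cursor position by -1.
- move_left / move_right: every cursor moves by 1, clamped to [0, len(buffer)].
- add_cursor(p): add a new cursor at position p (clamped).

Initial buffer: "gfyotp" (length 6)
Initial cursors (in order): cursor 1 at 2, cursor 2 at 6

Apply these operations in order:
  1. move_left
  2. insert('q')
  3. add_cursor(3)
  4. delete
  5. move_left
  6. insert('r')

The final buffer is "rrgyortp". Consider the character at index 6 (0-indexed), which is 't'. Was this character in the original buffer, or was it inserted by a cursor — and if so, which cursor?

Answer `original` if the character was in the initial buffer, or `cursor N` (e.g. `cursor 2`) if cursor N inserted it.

After op 1 (move_left): buffer="gfyotp" (len 6), cursors c1@1 c2@5, authorship ......
After op 2 (insert('q')): buffer="gqfyotqp" (len 8), cursors c1@2 c2@7, authorship .1....2.
After op 3 (add_cursor(3)): buffer="gqfyotqp" (len 8), cursors c1@2 c3@3 c2@7, authorship .1....2.
After op 4 (delete): buffer="gyotp" (len 5), cursors c1@1 c3@1 c2@4, authorship .....
After op 5 (move_left): buffer="gyotp" (len 5), cursors c1@0 c3@0 c2@3, authorship .....
After op 6 (insert('r')): buffer="rrgyortp" (len 8), cursors c1@2 c3@2 c2@6, authorship 13...2..
Authorship (.=original, N=cursor N): 1 3 . . . 2 . .
Index 6: author = original

Answer: original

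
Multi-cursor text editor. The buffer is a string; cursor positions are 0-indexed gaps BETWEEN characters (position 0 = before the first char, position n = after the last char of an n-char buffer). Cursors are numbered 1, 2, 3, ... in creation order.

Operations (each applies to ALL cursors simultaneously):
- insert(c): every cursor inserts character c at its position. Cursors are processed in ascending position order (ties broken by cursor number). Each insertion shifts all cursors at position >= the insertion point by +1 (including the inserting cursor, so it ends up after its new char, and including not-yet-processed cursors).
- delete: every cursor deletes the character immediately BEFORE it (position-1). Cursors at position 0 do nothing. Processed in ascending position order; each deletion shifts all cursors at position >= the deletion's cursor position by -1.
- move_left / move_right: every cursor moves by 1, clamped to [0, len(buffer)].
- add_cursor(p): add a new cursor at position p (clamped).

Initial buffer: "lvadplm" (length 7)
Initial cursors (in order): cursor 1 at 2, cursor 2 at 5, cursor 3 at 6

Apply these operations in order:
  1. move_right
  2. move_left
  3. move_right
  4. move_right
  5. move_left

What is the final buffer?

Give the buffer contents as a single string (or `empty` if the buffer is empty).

Answer: lvadplm

Derivation:
After op 1 (move_right): buffer="lvadplm" (len 7), cursors c1@3 c2@6 c3@7, authorship .......
After op 2 (move_left): buffer="lvadplm" (len 7), cursors c1@2 c2@5 c3@6, authorship .......
After op 3 (move_right): buffer="lvadplm" (len 7), cursors c1@3 c2@6 c3@7, authorship .......
After op 4 (move_right): buffer="lvadplm" (len 7), cursors c1@4 c2@7 c3@7, authorship .......
After op 5 (move_left): buffer="lvadplm" (len 7), cursors c1@3 c2@6 c3@6, authorship .......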